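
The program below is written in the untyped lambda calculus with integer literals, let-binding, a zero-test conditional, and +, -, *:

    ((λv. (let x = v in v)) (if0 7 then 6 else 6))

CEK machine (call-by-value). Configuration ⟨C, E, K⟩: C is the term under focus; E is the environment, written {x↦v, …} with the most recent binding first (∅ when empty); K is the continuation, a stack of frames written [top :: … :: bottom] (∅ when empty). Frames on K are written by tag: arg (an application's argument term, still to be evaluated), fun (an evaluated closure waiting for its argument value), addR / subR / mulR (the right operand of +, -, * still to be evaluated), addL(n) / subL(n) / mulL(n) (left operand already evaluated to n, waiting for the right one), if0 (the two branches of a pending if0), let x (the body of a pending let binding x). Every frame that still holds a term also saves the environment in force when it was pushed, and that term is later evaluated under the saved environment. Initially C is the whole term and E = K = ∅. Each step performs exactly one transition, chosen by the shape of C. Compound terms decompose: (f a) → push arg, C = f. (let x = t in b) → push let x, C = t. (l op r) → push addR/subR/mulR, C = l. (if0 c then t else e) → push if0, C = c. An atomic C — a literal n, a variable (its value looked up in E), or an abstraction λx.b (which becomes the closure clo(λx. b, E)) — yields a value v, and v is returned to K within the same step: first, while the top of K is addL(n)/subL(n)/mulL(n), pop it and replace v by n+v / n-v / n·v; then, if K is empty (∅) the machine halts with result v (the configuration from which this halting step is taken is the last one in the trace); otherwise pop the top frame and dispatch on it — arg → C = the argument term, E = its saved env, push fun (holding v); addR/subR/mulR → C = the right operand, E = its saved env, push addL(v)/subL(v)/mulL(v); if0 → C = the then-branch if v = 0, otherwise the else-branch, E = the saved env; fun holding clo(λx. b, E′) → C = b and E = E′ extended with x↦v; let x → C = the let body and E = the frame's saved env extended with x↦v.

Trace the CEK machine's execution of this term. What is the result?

Answer: 6

Execution trace:
t=0: <C=((λv. (let x = v in v)) (if0 7 then 6 else 6)), E=∅, K=∅>
t=1: <C=(λv. (let x = v in v)), E=∅, K=[arg]>
t=2: <C=(if0 7 then 6 else 6), E=∅, K=[fun]>
t=3: <C=7, E=∅, K=[if0 :: fun]>
t=4: <C=6, E=∅, K=[fun]>
t=5: <C=(let x = v in v), E={v↦6}, K=∅>
t=6: <C=v, E={v↦6}, K=[let x]>
t=7: <C=v, E={x↦6, v↦6}, K=∅>
→ final value 6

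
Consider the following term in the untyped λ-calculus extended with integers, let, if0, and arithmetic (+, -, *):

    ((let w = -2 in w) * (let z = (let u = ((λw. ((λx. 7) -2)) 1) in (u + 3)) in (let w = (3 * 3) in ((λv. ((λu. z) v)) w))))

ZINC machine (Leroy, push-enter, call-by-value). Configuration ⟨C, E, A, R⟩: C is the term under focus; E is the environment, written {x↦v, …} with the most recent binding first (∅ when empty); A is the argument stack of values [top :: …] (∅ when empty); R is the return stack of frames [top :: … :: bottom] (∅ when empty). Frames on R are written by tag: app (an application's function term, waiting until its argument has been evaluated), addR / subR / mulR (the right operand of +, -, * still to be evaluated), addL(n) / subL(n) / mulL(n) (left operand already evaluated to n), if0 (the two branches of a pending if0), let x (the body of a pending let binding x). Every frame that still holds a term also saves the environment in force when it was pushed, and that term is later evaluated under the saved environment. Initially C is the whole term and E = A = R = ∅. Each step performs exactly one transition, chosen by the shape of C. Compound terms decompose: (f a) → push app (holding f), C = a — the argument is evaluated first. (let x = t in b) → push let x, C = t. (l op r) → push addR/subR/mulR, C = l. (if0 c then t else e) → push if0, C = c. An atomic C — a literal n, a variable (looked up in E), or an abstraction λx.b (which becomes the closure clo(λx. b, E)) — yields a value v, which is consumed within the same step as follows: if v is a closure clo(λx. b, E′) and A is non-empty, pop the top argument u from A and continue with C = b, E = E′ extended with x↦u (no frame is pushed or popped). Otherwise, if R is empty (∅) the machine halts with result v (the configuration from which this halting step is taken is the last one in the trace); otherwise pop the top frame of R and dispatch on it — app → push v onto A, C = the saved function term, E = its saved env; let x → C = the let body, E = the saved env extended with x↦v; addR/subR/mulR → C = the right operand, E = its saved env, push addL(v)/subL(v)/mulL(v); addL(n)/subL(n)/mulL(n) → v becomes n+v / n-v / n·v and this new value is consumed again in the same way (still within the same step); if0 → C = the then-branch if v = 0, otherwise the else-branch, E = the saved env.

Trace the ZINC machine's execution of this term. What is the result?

Answer: -20

Machine steps:
0. [C=((let w = -2 in w) * (let z = (let u = ((λw. ((λx. 7) -2)) 1) in (u + 3)) in (let w = (3 * 3) in ((λv. ((λu. z) v)) w)))) | E=∅ | A=∅ | R=∅]
1. [C=(let w = -2 in w) | E=∅ | A=∅ | R=[mulR]]
2. [C=-2 | E=∅ | A=∅ | R=[let w :: mulR]]
3. [C=w | E={w↦-2} | A=∅ | R=[mulR]]
4. [C=(let z = (let u = ((λw. ((λx. 7) -2)) 1) in (u + 3)) in (let w = (3 * 3) in ((λv. ((λu. z) v)) w))) | E=∅ | A=∅ | R=[mulL(-2)]]
5. [C=(let u = ((λw. ((λx. 7) -2)) 1) in (u + 3)) | E=∅ | A=∅ | R=[let z :: mulL(-2)]]
6. [C=((λw. ((λx. 7) -2)) 1) | E=∅ | A=∅ | R=[let u :: let z :: mulL(-2)]]
7. [C=1 | E=∅ | A=∅ | R=[app :: let u :: let z :: mulL(-2)]]
8. [C=(λw. ((λx. 7) -2)) | E=∅ | A=[1] | R=[let u :: let z :: mulL(-2)]]
9. [C=((λx. 7) -2) | E={w↦1} | A=∅ | R=[let u :: let z :: mulL(-2)]]
10. [C=-2 | E={w↦1} | A=∅ | R=[app :: let u :: let z :: mulL(-2)]]
11. [C=(λx. 7) | E={w↦1} | A=[-2] | R=[let u :: let z :: mulL(-2)]]
12. [C=7 | E={x↦-2, w↦1} | A=∅ | R=[let u :: let z :: mulL(-2)]]
13. [C=(u + 3) | E={u↦7} | A=∅ | R=[let z :: mulL(-2)]]
14. [C=u | E={u↦7} | A=∅ | R=[addR :: let z :: mulL(-2)]]
15. [C=3 | E={u↦7} | A=∅ | R=[addL(7) :: let z :: mulL(-2)]]
16. [C=(let w = (3 * 3) in ((λv. ((λu. z) v)) w)) | E={z↦10} | A=∅ | R=[mulL(-2)]]
17. [C=(3 * 3) | E={z↦10} | A=∅ | R=[let w :: mulL(-2)]]
18. [C=3 | E={z↦10} | A=∅ | R=[mulR :: let w :: mulL(-2)]]
19. [C=3 | E={z↦10} | A=∅ | R=[mulL(3) :: let w :: mulL(-2)]]
20. [C=((λv. ((λu. z) v)) w) | E={w↦9, z↦10} | A=∅ | R=[mulL(-2)]]
21. [C=w | E={w↦9, z↦10} | A=∅ | R=[app :: mulL(-2)]]
22. [C=(λv. ((λu. z) v)) | E={w↦9, z↦10} | A=[9] | R=[mulL(-2)]]
23. [C=((λu. z) v) | E={v↦9, w↦9, z↦10} | A=∅ | R=[mulL(-2)]]
24. [C=v | E={v↦9, w↦9, z↦10} | A=∅ | R=[app :: mulL(-2)]]
25. [C=(λu. z) | E={v↦9, w↦9, z↦10} | A=[9] | R=[mulL(-2)]]
26. [C=z | E={u↦9, v↦9, w↦9, z↦10} | A=∅ | R=[mulL(-2)]]
→ final value -20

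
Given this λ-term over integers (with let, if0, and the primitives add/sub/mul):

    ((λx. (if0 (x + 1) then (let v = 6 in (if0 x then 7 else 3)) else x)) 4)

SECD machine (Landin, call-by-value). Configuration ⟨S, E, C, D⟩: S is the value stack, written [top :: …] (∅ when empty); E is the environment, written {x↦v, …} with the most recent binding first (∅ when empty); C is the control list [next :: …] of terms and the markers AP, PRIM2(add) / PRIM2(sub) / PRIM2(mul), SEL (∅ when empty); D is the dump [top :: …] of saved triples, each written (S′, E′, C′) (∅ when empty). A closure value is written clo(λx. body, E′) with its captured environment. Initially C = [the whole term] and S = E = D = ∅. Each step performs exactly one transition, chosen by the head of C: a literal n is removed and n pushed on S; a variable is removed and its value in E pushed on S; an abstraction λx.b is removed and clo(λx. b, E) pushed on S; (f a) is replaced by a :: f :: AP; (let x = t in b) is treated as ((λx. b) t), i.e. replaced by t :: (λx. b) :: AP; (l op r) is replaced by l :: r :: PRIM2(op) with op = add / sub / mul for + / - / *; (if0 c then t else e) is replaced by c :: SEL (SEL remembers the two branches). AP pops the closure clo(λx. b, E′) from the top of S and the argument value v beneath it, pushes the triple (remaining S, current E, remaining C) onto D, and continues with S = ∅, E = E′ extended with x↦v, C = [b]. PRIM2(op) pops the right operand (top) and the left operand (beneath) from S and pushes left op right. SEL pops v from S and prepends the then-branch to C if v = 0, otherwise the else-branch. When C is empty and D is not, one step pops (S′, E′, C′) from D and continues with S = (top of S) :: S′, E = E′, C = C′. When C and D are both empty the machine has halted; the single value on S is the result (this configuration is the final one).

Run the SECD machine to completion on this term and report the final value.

Answer: 4

Machine steps:
t=0: ⟨S=∅; E=∅; C=[((λx. (if0 (x + 1) then (let v = 6 in (if0 x then 7 else 3)) else x)) 4)]; D=∅⟩
t=1: ⟨S=∅; E=∅; C=[4 :: (λx. (if0 (x + 1) then (let v = 6 in (if0 x then 7 else 3)) else x)) :: AP]; D=∅⟩
t=2: ⟨S=[4]; E=∅; C=[(λx. (if0 (x + 1) then (let v = 6 in (if0 x then 7 else 3)) else x)) :: AP]; D=∅⟩
t=3: ⟨S=[clo(λx. (if0 (x + 1) then (let v = 6 in (if0 x then 7 else 3)) else x), ∅) :: 4]; E=∅; C=[AP]; D=∅⟩
t=4: ⟨S=∅; E={x↦4}; C=[(if0 (x + 1) then (let v = 6 in (if0 x then 7 else 3)) else x)]; D=[(∅, ∅, ∅)]⟩
t=5: ⟨S=∅; E={x↦4}; C=[(x + 1) :: SEL]; D=[(∅, ∅, ∅)]⟩
t=6: ⟨S=∅; E={x↦4}; C=[x :: 1 :: PRIM2(add) :: SEL]; D=[(∅, ∅, ∅)]⟩
t=7: ⟨S=[4]; E={x↦4}; C=[1 :: PRIM2(add) :: SEL]; D=[(∅, ∅, ∅)]⟩
t=8: ⟨S=[1 :: 4]; E={x↦4}; C=[PRIM2(add) :: SEL]; D=[(∅, ∅, ∅)]⟩
t=9: ⟨S=[5]; E={x↦4}; C=[SEL]; D=[(∅, ∅, ∅)]⟩
t=10: ⟨S=∅; E={x↦4}; C=[x]; D=[(∅, ∅, ∅)]⟩
t=11: ⟨S=[4]; E={x↦4}; C=∅; D=[(∅, ∅, ∅)]⟩
t=12: ⟨S=[4]; E=∅; C=∅; D=∅⟩
→ final value 4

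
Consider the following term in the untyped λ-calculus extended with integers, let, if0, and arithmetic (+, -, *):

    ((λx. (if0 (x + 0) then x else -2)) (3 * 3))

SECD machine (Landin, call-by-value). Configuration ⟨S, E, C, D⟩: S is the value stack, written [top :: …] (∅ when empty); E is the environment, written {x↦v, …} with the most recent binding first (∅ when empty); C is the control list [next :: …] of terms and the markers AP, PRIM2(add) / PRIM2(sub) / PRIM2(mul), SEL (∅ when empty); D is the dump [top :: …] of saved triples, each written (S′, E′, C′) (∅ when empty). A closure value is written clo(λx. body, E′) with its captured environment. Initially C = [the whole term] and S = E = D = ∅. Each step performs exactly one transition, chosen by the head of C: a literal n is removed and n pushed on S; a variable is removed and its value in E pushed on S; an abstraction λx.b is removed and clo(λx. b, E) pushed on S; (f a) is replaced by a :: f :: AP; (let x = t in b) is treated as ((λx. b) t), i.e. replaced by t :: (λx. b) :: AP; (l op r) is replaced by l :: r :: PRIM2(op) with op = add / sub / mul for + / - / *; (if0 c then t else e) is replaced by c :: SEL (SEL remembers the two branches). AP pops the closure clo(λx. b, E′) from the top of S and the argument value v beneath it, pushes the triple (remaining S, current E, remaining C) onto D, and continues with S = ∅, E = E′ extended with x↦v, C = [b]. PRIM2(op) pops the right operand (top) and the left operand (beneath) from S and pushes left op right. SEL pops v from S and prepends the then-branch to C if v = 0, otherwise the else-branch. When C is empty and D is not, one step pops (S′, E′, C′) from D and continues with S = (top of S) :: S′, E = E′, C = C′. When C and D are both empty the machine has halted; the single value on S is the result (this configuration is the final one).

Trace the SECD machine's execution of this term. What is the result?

t=0: [S=∅ | E=∅ | C=[((λx. (if0 (x + 0) then x else -2)) (3 * 3))] | D=∅]
t=1: [S=∅ | E=∅ | C=[(3 * 3) :: (λx. (if0 (x + 0) then x else -2)) :: AP] | D=∅]
t=2: [S=∅ | E=∅ | C=[3 :: 3 :: PRIM2(mul) :: (λx. (if0 (x + 0) then x else -2)) :: AP] | D=∅]
t=3: [S=[3] | E=∅ | C=[3 :: PRIM2(mul) :: (λx. (if0 (x + 0) then x else -2)) :: AP] | D=∅]
t=4: [S=[3 :: 3] | E=∅ | C=[PRIM2(mul) :: (λx. (if0 (x + 0) then x else -2)) :: AP] | D=∅]
t=5: [S=[9] | E=∅ | C=[(λx. (if0 (x + 0) then x else -2)) :: AP] | D=∅]
t=6: [S=[clo(λx. (if0 (x + 0) then x else -2), ∅) :: 9] | E=∅ | C=[AP] | D=∅]
t=7: [S=∅ | E={x↦9} | C=[(if0 (x + 0) then x else -2)] | D=[(∅, ∅, ∅)]]
t=8: [S=∅ | E={x↦9} | C=[(x + 0) :: SEL] | D=[(∅, ∅, ∅)]]
t=9: [S=∅ | E={x↦9} | C=[x :: 0 :: PRIM2(add) :: SEL] | D=[(∅, ∅, ∅)]]
t=10: [S=[9] | E={x↦9} | C=[0 :: PRIM2(add) :: SEL] | D=[(∅, ∅, ∅)]]
t=11: [S=[0 :: 9] | E={x↦9} | C=[PRIM2(add) :: SEL] | D=[(∅, ∅, ∅)]]
t=12: [S=[9] | E={x↦9} | C=[SEL] | D=[(∅, ∅, ∅)]]
t=13: [S=∅ | E={x↦9} | C=[-2] | D=[(∅, ∅, ∅)]]
t=14: [S=[-2] | E={x↦9} | C=∅ | D=[(∅, ∅, ∅)]]
t=15: [S=[-2] | E=∅ | C=∅ | D=∅]
→ final value -2

Answer: -2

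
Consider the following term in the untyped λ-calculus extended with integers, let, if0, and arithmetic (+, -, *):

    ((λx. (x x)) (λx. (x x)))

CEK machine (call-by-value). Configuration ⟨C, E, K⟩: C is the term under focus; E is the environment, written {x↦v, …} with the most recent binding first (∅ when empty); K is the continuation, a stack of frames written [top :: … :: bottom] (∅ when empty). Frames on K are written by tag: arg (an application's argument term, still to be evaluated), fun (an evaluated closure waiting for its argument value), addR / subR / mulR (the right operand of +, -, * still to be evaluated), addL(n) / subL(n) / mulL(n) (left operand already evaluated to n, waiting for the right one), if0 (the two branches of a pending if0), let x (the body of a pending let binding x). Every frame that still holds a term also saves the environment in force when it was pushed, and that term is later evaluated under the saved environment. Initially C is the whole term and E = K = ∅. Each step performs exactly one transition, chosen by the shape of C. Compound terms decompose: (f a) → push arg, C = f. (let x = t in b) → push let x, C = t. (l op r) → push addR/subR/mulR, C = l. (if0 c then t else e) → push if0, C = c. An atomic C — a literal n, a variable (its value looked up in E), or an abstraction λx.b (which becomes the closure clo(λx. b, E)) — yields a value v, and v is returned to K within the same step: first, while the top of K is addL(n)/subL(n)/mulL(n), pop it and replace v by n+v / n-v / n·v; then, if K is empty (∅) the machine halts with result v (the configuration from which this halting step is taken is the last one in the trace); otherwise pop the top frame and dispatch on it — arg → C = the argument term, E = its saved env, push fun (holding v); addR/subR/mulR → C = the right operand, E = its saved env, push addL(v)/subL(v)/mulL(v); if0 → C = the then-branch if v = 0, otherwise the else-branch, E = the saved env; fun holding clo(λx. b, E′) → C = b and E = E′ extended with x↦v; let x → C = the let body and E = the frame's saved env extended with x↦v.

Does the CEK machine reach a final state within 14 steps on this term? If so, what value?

step 0: ⟨C=((λx. (x x)) (λx. (x x))); E=∅; K=∅⟩
step 1: ⟨C=(λx. (x x)); E=∅; K=[arg]⟩
step 2: ⟨C=(λx. (x x)); E=∅; K=[fun]⟩
step 3: ⟨C=(x x); E={x↦clo(λx. (x x), ∅)}; K=∅⟩
step 4: ⟨C=x; E={x↦clo(λx. (x x), ∅)}; K=[arg]⟩
step 5: ⟨C=x; E={x↦clo(λx. (x x), ∅)}; K=[fun]⟩
… configuration repeats with period 3 (steps 3–5 recur indefinitely) …

Answer: DIVERGES (no final state within 14 steps)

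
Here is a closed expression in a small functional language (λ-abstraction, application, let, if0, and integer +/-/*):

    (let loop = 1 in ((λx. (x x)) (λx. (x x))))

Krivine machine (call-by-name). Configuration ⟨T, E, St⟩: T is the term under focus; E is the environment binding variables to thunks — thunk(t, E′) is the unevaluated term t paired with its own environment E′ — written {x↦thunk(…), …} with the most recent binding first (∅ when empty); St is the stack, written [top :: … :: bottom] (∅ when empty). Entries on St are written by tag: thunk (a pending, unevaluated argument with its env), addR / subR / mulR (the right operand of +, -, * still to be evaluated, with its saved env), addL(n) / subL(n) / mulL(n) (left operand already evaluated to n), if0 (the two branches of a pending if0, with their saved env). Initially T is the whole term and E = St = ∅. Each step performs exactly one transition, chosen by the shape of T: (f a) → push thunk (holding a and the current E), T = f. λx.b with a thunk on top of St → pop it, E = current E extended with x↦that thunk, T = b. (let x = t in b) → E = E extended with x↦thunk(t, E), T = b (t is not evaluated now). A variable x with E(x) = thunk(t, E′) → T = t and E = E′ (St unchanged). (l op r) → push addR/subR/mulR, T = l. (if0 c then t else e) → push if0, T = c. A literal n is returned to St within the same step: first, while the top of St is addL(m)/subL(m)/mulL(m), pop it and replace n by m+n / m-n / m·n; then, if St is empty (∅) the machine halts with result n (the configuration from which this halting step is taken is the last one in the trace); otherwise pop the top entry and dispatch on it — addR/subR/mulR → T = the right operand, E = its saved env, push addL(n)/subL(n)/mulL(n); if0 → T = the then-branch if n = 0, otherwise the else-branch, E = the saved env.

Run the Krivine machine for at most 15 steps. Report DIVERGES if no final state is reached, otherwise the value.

Answer: DIVERGES (no final state within 15 steps)

Machine steps:
t=0: [T=(let loop = 1 in ((λx. (x x)) (λx. (x x)))) | E=∅ | St=∅]
t=1: [T=((λx. (x x)) (λx. (x x))) | E={loop↦thunk(1, ∅)} | St=∅]
t=2: [T=(λx. (x x)) | E={loop↦thunk(1, ∅)} | St=[thunk]]
t=3: [T=(x x) | E={x↦thunk((λx. (x x)), {loop↦thunk(1, ∅)}), loop↦thunk(1, ∅)} | St=∅]
t=4: [T=x | E={x↦thunk((λx. (x x)), {loop↦thunk(1, ∅)}), loop↦thunk(1, ∅)} | St=[thunk]]
t=5: [T=(λx. (x x)) | E={loop↦thunk(1, ∅)} | St=[thunk]]
t=6: [T=(x x) | E={x↦thunk(x, {x↦thunk((λx. (x x)), {loop↦thunk(1, ∅)}), loop↦thunk(1, ∅)}), loop↦thunk(1, ∅)} | St=∅]
t=7: [T=x | E={x↦thunk(x, {x↦thunk((λx. (x x)), {loop↦thunk(1, ∅)}), loop↦thunk(1, ∅)}), loop↦thunk(1, ∅)} | St=[thunk]]
t=8: [T=x | E={x↦thunk((λx. (x x)), {loop↦thunk(1, ∅)}), loop↦thunk(1, ∅)} | St=[thunk]]
t=9: [T=(λx. (x x)) | E={loop↦thunk(1, ∅)} | St=[thunk]]
t=10: [T=(x x) | E={x↦thunk(x, {x↦thunk(x, {x↦thunk((λx. (x x)), {loop↦thunk(1, ∅)}), loop↦thunk(1, ∅)}), loop↦thunk(1, ∅)}), loop↦thunk(1, ∅)} | St=∅]
t=11: [T=x | E={x↦thunk(x, {x↦thunk(x, {x↦thunk((λx. (x x)), {loop↦thunk(1, ∅)}), loop↦thunk(1, ∅)}), loop↦thunk(1, ∅)}), loop↦thunk(1, ∅)} | St=[thunk]]
t=12: [T=x | E={x↦thunk(x, {x↦thunk((λx. (x x)), {loop↦thunk(1, ∅)}), loop↦thunk(1, ∅)}), loop↦thunk(1, ∅)} | St=[thunk]]
t=13: [T=x | E={x↦thunk((λx. (x x)), {loop↦thunk(1, ∅)}), loop↦thunk(1, ∅)} | St=[thunk]]
t=14: [T=(λx. (x x)) | E={loop↦thunk(1, ∅)} | St=[thunk]]
t=15: [T=(x x) | E={x↦thunk(x, {x↦thunk(x, {x↦thunk(x, {x↦thunk((λx. (x x)), {loop↦thunk(1, ∅)}), loop↦thunk(1, ∅)}), loop↦thunk(1, ∅)}), loop↦thunk(1, ∅)}), loop↦thunk(1, ∅)} | St=∅]
→ 15 transitions taken and the configuration is still not final: no result within 15 steps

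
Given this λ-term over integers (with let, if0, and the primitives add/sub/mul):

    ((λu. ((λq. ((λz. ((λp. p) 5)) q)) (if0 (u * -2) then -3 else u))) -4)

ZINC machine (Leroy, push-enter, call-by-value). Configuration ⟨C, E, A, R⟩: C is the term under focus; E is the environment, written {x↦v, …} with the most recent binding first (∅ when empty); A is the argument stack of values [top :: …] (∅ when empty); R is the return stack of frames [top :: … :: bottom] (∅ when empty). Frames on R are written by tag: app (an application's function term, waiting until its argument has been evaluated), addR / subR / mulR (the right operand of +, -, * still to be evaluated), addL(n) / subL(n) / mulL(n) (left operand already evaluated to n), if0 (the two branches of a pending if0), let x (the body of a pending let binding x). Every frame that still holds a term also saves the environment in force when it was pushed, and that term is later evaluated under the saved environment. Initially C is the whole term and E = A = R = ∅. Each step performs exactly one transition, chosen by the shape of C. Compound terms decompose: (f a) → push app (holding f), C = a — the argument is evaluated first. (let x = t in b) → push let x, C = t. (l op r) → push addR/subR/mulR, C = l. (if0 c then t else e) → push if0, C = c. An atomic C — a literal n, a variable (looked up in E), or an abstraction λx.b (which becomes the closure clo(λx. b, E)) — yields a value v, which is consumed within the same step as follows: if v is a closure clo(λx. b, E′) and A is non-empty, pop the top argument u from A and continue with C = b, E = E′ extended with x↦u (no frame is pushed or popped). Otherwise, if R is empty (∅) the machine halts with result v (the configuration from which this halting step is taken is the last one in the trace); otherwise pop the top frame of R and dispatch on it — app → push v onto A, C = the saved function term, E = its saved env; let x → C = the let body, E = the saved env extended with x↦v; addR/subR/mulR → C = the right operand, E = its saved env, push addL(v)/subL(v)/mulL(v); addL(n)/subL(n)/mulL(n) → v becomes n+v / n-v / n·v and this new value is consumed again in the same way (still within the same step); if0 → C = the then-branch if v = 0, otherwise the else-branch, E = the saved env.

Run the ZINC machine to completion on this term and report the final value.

t=0: <C=((λu. ((λq. ((λz. ((λp. p) 5)) q)) (if0 (u * -2) then -3 else u))) -4), E=∅, A=∅, R=∅>
t=1: <C=-4, E=∅, A=∅, R=[app]>
t=2: <C=(λu. ((λq. ((λz. ((λp. p) 5)) q)) (if0 (u * -2) then -3 else u))), E=∅, A=[-4], R=∅>
t=3: <C=((λq. ((λz. ((λp. p) 5)) q)) (if0 (u * -2) then -3 else u)), E={u↦-4}, A=∅, R=∅>
t=4: <C=(if0 (u * -2) then -3 else u), E={u↦-4}, A=∅, R=[app]>
t=5: <C=(u * -2), E={u↦-4}, A=∅, R=[if0 :: app]>
t=6: <C=u, E={u↦-4}, A=∅, R=[mulR :: if0 :: app]>
t=7: <C=-2, E={u↦-4}, A=∅, R=[mulL(-4) :: if0 :: app]>
t=8: <C=u, E={u↦-4}, A=∅, R=[app]>
t=9: <C=(λq. ((λz. ((λp. p) 5)) q)), E={u↦-4}, A=[-4], R=∅>
t=10: <C=((λz. ((λp. p) 5)) q), E={q↦-4, u↦-4}, A=∅, R=∅>
t=11: <C=q, E={q↦-4, u↦-4}, A=∅, R=[app]>
t=12: <C=(λz. ((λp. p) 5)), E={q↦-4, u↦-4}, A=[-4], R=∅>
t=13: <C=((λp. p) 5), E={z↦-4, q↦-4, u↦-4}, A=∅, R=∅>
t=14: <C=5, E={z↦-4, q↦-4, u↦-4}, A=∅, R=[app]>
t=15: <C=(λp. p), E={z↦-4, q↦-4, u↦-4}, A=[5], R=∅>
t=16: <C=p, E={p↦5, z↦-4, q↦-4, u↦-4}, A=∅, R=∅>
→ final value 5

Answer: 5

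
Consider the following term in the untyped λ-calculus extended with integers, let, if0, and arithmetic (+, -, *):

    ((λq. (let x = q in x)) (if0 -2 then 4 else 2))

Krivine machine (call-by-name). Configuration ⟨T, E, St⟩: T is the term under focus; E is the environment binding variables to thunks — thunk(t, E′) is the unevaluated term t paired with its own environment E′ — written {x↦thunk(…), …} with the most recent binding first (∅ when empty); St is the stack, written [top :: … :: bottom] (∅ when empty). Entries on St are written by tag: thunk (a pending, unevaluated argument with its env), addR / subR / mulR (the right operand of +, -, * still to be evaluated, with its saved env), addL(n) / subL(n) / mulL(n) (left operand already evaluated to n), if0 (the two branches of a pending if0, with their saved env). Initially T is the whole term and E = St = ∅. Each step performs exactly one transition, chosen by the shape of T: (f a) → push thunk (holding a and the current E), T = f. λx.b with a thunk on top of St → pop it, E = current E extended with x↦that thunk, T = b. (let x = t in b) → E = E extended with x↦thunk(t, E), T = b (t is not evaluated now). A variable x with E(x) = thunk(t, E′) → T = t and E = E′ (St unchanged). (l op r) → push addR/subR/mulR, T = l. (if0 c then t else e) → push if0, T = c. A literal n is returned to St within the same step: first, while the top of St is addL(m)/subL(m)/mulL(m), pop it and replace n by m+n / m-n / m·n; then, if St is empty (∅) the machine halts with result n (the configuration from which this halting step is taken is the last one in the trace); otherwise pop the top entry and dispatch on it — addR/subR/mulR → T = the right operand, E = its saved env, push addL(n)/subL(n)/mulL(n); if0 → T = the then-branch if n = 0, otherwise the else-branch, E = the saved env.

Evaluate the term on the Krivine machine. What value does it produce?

t=0: [T=((λq. (let x = q in x)) (if0 -2 then 4 else 2)) | E=∅ | St=∅]
t=1: [T=(λq. (let x = q in x)) | E=∅ | St=[thunk]]
t=2: [T=(let x = q in x) | E={q↦thunk((if0 -2 then 4 else 2), ∅)} | St=∅]
t=3: [T=x | E={x↦thunk(q, {q↦thunk((if0 -2 then 4 else 2), ∅)}), q↦thunk((if0 -2 then 4 else 2), ∅)} | St=∅]
t=4: [T=q | E={q↦thunk((if0 -2 then 4 else 2), ∅)} | St=∅]
t=5: [T=(if0 -2 then 4 else 2) | E=∅ | St=∅]
t=6: [T=-2 | E=∅ | St=[if0]]
t=7: [T=2 | E=∅ | St=∅]
→ final value 2

Answer: 2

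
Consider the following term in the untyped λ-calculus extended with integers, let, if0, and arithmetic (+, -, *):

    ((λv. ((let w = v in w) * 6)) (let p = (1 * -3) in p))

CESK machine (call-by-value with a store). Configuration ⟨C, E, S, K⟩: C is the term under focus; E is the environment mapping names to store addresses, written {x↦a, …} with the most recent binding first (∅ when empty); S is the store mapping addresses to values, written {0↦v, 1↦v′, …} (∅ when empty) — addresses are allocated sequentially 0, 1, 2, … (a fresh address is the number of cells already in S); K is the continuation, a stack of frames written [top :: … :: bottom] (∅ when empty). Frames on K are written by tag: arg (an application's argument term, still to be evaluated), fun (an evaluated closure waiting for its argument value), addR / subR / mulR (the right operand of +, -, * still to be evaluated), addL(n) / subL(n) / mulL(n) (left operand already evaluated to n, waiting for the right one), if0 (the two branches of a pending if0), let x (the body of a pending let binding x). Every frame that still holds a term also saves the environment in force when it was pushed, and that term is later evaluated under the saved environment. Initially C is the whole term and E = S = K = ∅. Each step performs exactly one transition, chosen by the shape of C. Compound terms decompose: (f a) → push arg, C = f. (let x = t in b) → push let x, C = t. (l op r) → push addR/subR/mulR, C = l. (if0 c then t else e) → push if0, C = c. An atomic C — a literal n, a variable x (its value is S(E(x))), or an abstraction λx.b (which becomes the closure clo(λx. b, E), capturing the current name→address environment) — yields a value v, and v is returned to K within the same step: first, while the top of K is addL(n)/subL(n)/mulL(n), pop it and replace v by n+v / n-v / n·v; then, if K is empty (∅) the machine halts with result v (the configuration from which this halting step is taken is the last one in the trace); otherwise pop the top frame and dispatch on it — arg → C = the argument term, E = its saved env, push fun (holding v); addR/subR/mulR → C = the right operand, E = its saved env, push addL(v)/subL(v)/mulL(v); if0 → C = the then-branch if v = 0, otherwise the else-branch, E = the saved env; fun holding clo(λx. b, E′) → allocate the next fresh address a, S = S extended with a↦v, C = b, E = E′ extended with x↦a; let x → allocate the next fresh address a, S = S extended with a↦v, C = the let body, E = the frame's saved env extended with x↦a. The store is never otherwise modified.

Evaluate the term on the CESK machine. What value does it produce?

0. [C=((λv. ((let w = v in w) * 6)) (let p = (1 * -3) in p)) | E=∅ | S=∅ | K=∅]
1. [C=(λv. ((let w = v in w) * 6)) | E=∅ | S=∅ | K=[arg]]
2. [C=(let p = (1 * -3) in p) | E=∅ | S=∅ | K=[fun]]
3. [C=(1 * -3) | E=∅ | S=∅ | K=[let p :: fun]]
4. [C=1 | E=∅ | S=∅ | K=[mulR :: let p :: fun]]
5. [C=-3 | E=∅ | S=∅ | K=[mulL(1) :: let p :: fun]]
6. [C=p | E={p↦0} | S={0↦-3} | K=[fun]]
7. [C=((let w = v in w) * 6) | E={v↦1} | S={0↦-3, 1↦-3} | K=∅]
8. [C=(let w = v in w) | E={v↦1} | S={0↦-3, 1↦-3} | K=[mulR]]
9. [C=v | E={v↦1} | S={0↦-3, 1↦-3} | K=[let w :: mulR]]
10. [C=w | E={w↦2, v↦1} | S={0↦-3, 1↦-3, 2↦-3} | K=[mulR]]
11. [C=6 | E={v↦1} | S={0↦-3, 1↦-3, 2↦-3} | K=[mulL(-3)]]
→ final value -18

Answer: -18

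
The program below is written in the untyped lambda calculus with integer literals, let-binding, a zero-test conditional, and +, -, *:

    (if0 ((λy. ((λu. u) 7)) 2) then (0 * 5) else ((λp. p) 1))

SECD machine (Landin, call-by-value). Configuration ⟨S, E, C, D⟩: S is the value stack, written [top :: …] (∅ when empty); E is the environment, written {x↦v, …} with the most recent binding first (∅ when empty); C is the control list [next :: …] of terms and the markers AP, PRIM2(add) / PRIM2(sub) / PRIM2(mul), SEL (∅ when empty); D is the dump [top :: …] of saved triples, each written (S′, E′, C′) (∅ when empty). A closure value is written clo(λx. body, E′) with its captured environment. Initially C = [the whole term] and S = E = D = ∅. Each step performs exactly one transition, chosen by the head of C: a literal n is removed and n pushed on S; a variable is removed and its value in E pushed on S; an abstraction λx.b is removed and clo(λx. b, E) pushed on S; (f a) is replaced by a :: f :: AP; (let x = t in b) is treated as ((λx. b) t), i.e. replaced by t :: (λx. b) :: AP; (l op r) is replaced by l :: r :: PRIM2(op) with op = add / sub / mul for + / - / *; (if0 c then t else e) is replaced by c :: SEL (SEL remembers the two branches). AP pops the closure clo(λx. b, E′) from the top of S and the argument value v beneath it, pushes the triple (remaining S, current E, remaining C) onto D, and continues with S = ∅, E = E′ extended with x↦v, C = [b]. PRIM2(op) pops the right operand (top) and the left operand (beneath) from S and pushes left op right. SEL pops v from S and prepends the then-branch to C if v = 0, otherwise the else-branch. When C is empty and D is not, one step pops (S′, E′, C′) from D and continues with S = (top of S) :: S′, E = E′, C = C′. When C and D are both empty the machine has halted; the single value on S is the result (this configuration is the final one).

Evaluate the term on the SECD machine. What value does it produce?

Answer: 1

Execution trace:
0. <S=∅, E=∅, C=[(if0 ((λy. ((λu. u) 7)) 2) then (0 * 5) else ((λp. p) 1))], D=∅>
1. <S=∅, E=∅, C=[((λy. ((λu. u) 7)) 2) :: SEL], D=∅>
2. <S=∅, E=∅, C=[2 :: (λy. ((λu. u) 7)) :: AP :: SEL], D=∅>
3. <S=[2], E=∅, C=[(λy. ((λu. u) 7)) :: AP :: SEL], D=∅>
4. <S=[clo(λy. ((λu. u) 7), ∅) :: 2], E=∅, C=[AP :: SEL], D=∅>
5. <S=∅, E={y↦2}, C=[((λu. u) 7)], D=[(∅, ∅, [SEL])]>
6. <S=∅, E={y↦2}, C=[7 :: (λu. u) :: AP], D=[(∅, ∅, [SEL])]>
7. <S=[7], E={y↦2}, C=[(λu. u) :: AP], D=[(∅, ∅, [SEL])]>
8. <S=[clo(λu. u, {y↦2}) :: 7], E={y↦2}, C=[AP], D=[(∅, ∅, [SEL])]>
9. <S=∅, E={u↦7, y↦2}, C=[u], D=[(∅, {y↦2}, ∅) :: (∅, ∅, [SEL])]>
10. <S=[7], E={u↦7, y↦2}, C=∅, D=[(∅, {y↦2}, ∅) :: (∅, ∅, [SEL])]>
11. <S=[7], E={y↦2}, C=∅, D=[(∅, ∅, [SEL])]>
12. <S=[7], E=∅, C=[SEL], D=∅>
13. <S=∅, E=∅, C=[((λp. p) 1)], D=∅>
14. <S=∅, E=∅, C=[1 :: (λp. p) :: AP], D=∅>
15. <S=[1], E=∅, C=[(λp. p) :: AP], D=∅>
16. <S=[clo(λp. p, ∅) :: 1], E=∅, C=[AP], D=∅>
17. <S=∅, E={p↦1}, C=[p], D=[(∅, ∅, ∅)]>
18. <S=[1], E={p↦1}, C=∅, D=[(∅, ∅, ∅)]>
19. <S=[1], E=∅, C=∅, D=∅>
→ final value 1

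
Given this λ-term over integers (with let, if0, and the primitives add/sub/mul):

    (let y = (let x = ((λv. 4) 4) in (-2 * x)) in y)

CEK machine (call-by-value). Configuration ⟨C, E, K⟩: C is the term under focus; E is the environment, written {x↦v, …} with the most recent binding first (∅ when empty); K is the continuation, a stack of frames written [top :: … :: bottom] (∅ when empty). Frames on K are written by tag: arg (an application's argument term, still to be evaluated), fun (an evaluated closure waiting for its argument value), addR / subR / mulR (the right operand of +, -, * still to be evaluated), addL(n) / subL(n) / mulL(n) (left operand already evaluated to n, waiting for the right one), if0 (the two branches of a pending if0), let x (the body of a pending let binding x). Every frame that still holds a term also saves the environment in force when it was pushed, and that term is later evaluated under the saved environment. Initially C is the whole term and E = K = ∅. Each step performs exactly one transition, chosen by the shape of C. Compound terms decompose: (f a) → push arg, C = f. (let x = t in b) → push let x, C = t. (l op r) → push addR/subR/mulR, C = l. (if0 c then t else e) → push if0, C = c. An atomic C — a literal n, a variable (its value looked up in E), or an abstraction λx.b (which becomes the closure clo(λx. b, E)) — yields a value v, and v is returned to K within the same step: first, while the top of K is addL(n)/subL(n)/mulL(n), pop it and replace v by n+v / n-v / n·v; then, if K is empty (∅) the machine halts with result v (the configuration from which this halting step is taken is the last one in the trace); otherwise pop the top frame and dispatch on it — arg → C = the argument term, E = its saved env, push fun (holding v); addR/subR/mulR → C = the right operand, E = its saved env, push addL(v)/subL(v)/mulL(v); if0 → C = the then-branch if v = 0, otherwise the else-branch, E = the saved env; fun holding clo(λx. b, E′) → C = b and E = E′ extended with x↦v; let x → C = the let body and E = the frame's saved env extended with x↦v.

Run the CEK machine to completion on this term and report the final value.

Answer: -8

Execution trace:
t=0: [C=(let y = (let x = ((λv. 4) 4) in (-2 * x)) in y) | E=∅ | K=∅]
t=1: [C=(let x = ((λv. 4) 4) in (-2 * x)) | E=∅ | K=[let y]]
t=2: [C=((λv. 4) 4) | E=∅ | K=[let x :: let y]]
t=3: [C=(λv. 4) | E=∅ | K=[arg :: let x :: let y]]
t=4: [C=4 | E=∅ | K=[fun :: let x :: let y]]
t=5: [C=4 | E={v↦4} | K=[let x :: let y]]
t=6: [C=(-2 * x) | E={x↦4} | K=[let y]]
t=7: [C=-2 | E={x↦4} | K=[mulR :: let y]]
t=8: [C=x | E={x↦4} | K=[mulL(-2) :: let y]]
t=9: [C=y | E={y↦-8} | K=∅]
→ final value -8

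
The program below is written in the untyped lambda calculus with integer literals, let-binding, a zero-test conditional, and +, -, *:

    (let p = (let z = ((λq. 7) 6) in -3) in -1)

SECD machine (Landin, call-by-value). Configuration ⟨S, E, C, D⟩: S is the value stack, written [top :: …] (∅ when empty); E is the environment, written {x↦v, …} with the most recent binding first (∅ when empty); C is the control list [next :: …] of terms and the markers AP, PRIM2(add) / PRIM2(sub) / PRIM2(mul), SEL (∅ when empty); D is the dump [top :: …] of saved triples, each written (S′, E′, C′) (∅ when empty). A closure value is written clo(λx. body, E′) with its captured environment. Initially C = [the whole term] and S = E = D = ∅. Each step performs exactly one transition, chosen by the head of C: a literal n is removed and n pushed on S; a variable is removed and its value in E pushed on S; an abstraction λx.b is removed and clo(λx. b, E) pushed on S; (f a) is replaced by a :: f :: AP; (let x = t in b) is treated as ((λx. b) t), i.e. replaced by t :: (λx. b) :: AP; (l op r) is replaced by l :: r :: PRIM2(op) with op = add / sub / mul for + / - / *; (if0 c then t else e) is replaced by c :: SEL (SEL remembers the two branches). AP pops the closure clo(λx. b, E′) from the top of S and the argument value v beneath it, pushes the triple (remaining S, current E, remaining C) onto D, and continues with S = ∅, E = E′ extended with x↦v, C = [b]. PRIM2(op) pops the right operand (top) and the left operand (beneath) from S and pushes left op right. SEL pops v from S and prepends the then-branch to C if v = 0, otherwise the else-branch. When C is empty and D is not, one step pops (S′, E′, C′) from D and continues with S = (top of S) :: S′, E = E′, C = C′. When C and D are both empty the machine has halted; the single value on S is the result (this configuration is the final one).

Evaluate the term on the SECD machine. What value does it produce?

0. <S=∅, E=∅, C=[(let p = (let z = ((λq. 7) 6) in -3) in -1)], D=∅>
1. <S=∅, E=∅, C=[(let z = ((λq. 7) 6) in -3) :: (λp. -1) :: AP], D=∅>
2. <S=∅, E=∅, C=[((λq. 7) 6) :: (λz. -3) :: AP :: (λp. -1) :: AP], D=∅>
3. <S=∅, E=∅, C=[6 :: (λq. 7) :: AP :: (λz. -3) :: AP :: (λp. -1) :: AP], D=∅>
4. <S=[6], E=∅, C=[(λq. 7) :: AP :: (λz. -3) :: AP :: (λp. -1) :: AP], D=∅>
5. <S=[clo(λq. 7, ∅) :: 6], E=∅, C=[AP :: (λz. -3) :: AP :: (λp. -1) :: AP], D=∅>
6. <S=∅, E={q↦6}, C=[7], D=[(∅, ∅, [(λz. -3) :: AP :: (λp. -1) :: AP])]>
7. <S=[7], E={q↦6}, C=∅, D=[(∅, ∅, [(λz. -3) :: AP :: (λp. -1) :: AP])]>
8. <S=[7], E=∅, C=[(λz. -3) :: AP :: (λp. -1) :: AP], D=∅>
9. <S=[clo(λz. -3, ∅) :: 7], E=∅, C=[AP :: (λp. -1) :: AP], D=∅>
10. <S=∅, E={z↦7}, C=[-3], D=[(∅, ∅, [(λp. -1) :: AP])]>
11. <S=[-3], E={z↦7}, C=∅, D=[(∅, ∅, [(λp. -1) :: AP])]>
12. <S=[-3], E=∅, C=[(λp. -1) :: AP], D=∅>
13. <S=[clo(λp. -1, ∅) :: -3], E=∅, C=[AP], D=∅>
14. <S=∅, E={p↦-3}, C=[-1], D=[(∅, ∅, ∅)]>
15. <S=[-1], E={p↦-3}, C=∅, D=[(∅, ∅, ∅)]>
16. <S=[-1], E=∅, C=∅, D=∅>
→ final value -1

Answer: -1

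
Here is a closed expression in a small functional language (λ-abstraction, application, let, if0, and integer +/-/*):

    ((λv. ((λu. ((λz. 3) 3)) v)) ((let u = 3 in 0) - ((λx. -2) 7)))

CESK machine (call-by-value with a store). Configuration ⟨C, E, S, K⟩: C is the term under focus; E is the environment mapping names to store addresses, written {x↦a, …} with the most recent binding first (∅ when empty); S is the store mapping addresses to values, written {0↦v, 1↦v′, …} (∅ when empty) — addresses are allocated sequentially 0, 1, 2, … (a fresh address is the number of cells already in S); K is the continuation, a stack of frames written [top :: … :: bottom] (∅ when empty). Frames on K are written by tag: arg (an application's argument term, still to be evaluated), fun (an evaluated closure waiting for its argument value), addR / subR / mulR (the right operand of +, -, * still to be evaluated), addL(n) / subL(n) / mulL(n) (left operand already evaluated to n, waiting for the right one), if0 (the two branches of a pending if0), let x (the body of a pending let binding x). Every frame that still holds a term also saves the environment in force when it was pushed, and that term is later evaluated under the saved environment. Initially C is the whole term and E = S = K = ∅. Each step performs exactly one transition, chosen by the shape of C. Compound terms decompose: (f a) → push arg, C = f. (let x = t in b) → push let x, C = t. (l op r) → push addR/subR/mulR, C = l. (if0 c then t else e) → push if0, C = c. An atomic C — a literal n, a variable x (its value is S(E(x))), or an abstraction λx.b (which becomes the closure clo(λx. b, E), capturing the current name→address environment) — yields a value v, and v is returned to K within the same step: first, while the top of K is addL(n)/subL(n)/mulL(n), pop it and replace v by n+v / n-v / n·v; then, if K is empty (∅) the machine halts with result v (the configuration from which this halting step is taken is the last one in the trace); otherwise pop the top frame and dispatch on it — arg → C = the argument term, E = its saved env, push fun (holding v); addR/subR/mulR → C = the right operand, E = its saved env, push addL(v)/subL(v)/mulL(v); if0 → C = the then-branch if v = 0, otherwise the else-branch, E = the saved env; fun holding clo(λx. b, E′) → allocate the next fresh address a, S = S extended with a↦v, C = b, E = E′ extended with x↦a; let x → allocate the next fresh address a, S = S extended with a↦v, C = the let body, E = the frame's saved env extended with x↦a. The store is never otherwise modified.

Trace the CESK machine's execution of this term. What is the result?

0. ⟨C=((λv. ((λu. ((λz. 3) 3)) v)) ((let u = 3 in 0) - ((λx. -2) 7))); E=∅; S=∅; K=∅⟩
1. ⟨C=(λv. ((λu. ((λz. 3) 3)) v)); E=∅; S=∅; K=[arg]⟩
2. ⟨C=((let u = 3 in 0) - ((λx. -2) 7)); E=∅; S=∅; K=[fun]⟩
3. ⟨C=(let u = 3 in 0); E=∅; S=∅; K=[subR :: fun]⟩
4. ⟨C=3; E=∅; S=∅; K=[let u :: subR :: fun]⟩
5. ⟨C=0; E={u↦0}; S={0↦3}; K=[subR :: fun]⟩
6. ⟨C=((λx. -2) 7); E=∅; S={0↦3}; K=[subL(0) :: fun]⟩
7. ⟨C=(λx. -2); E=∅; S={0↦3}; K=[arg :: subL(0) :: fun]⟩
8. ⟨C=7; E=∅; S={0↦3}; K=[fun :: subL(0) :: fun]⟩
9. ⟨C=-2; E={x↦1}; S={0↦3, 1↦7}; K=[subL(0) :: fun]⟩
10. ⟨C=((λu. ((λz. 3) 3)) v); E={v↦2}; S={0↦3, 1↦7, 2↦2}; K=∅⟩
11. ⟨C=(λu. ((λz. 3) 3)); E={v↦2}; S={0↦3, 1↦7, 2↦2}; K=[arg]⟩
12. ⟨C=v; E={v↦2}; S={0↦3, 1↦7, 2↦2}; K=[fun]⟩
13. ⟨C=((λz. 3) 3); E={u↦3, v↦2}; S={0↦3, 1↦7, 2↦2, 3↦2}; K=∅⟩
14. ⟨C=(λz. 3); E={u↦3, v↦2}; S={0↦3, 1↦7, 2↦2, 3↦2}; K=[arg]⟩
15. ⟨C=3; E={u↦3, v↦2}; S={0↦3, 1↦7, 2↦2, 3↦2}; K=[fun]⟩
16. ⟨C=3; E={z↦4, u↦3, v↦2}; S={0↦3, 1↦7, 2↦2, 3↦2, 4↦3}; K=∅⟩
→ final value 3

Answer: 3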